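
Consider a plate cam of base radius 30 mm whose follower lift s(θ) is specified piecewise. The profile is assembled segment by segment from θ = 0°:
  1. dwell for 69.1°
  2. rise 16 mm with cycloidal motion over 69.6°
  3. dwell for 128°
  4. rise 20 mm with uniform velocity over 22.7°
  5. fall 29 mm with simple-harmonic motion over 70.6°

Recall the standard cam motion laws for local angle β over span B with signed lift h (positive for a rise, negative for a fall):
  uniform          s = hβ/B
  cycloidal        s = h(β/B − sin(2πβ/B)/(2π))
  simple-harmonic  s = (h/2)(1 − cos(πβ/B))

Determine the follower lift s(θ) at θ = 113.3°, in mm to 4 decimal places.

seg 1 [0°–69.1°] dwell: s stays 0.0000
seg 2 [69.1°–138.7°] cycloidal, h=16: θ=113.3° here. β=44.2, B=69.6. 16·(0.6351 − sin(2π·0.6351)/(2π)) = 12.0717 → s = 12.0717

12.0717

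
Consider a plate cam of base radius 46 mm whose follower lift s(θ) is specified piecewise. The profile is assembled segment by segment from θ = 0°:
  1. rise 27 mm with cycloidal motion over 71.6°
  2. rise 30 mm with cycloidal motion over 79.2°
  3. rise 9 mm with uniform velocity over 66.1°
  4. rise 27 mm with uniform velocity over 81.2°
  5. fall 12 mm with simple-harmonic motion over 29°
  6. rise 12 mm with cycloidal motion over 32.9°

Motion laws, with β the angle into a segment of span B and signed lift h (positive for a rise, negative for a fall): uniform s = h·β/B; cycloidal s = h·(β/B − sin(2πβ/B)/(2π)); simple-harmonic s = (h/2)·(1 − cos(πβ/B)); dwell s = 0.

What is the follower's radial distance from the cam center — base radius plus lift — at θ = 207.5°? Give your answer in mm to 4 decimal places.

seg 1 [0°–71.6°] cycloidal, h=27: full span → s += 27 → s = 27.0000
seg 2 [71.6°–150.8°] cycloidal, h=30: full span → s += 30 → s = 57.0000
seg 3 [150.8°–216.9°] uniform, h=9: θ=207.5° here. β=56.7, B=66.1. 9·56.7/66.1 = 7.7201 → s = 64.7201
radial distance = base radius + s = 46 + 64.7201 = 110.7201

110.7201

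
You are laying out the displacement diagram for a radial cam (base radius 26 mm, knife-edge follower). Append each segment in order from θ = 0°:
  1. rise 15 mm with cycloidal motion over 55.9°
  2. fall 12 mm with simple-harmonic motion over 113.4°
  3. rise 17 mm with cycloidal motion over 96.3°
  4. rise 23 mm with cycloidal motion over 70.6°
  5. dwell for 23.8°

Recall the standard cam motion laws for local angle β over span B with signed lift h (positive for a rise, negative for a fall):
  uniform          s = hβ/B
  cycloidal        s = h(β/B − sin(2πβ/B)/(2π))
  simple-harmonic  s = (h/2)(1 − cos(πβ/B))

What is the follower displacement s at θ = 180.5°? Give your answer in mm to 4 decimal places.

seg 1 [0°–55.9°] cycloidal, h=15: full span → s += 15 → s = 15.0000
seg 2 [55.9°–169.3°] simple-harmonic, h=-12: full span → s += -12 → s = 3.0000
seg 3 [169.3°–265.6°] cycloidal, h=17: θ=180.5° here. β=11.2, B=96.3. 17·(0.1163 − sin(2π·0.1163)/(2π)) = 0.1713 → s = 3.1713

3.1713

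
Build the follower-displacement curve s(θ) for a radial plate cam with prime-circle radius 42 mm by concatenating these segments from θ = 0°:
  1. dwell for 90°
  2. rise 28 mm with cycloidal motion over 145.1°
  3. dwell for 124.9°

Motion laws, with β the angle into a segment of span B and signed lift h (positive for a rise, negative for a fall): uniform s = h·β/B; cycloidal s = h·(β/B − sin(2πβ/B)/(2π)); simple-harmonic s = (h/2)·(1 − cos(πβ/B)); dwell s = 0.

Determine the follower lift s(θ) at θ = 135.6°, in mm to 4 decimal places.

seg 1 [0°–90°] dwell: s stays 0.0000
seg 2 [90°–235.1°] cycloidal, h=28: θ=135.6° here. β=45.6, B=145.1. 28·(0.3143 − sin(2π·0.3143)/(2π)) = 4.7015 → s = 4.7015

4.7015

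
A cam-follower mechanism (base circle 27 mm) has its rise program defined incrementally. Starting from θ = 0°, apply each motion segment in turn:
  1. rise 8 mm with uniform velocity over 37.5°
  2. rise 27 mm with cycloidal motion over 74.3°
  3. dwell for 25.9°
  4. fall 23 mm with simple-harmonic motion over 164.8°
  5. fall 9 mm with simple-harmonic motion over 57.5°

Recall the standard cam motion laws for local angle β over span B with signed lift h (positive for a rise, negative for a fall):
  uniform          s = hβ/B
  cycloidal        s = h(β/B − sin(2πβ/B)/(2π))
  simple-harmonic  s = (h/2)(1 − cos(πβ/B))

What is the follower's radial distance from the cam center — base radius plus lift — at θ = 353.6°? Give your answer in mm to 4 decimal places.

seg 1 [0°–37.5°] uniform, h=8: full span → s += 8 → s = 8.0000
seg 2 [37.5°–111.8°] cycloidal, h=27: full span → s += 27 → s = 35.0000
seg 3 [111.8°–137.7°] dwell: s stays 35.0000
seg 4 [137.7°–302.5°] simple-harmonic, h=-23: full span → s += -23 → s = 12.0000
seg 5 [302.5°–360°] simple-harmonic, h=-9: θ=353.6° here. β=51.1, B=57.5. -9/2·(1 − cos(π·0.8887)) = -8.7277 → s = 3.2723
radial distance = base radius + s = 27 + 3.2723 = 30.2723

30.2723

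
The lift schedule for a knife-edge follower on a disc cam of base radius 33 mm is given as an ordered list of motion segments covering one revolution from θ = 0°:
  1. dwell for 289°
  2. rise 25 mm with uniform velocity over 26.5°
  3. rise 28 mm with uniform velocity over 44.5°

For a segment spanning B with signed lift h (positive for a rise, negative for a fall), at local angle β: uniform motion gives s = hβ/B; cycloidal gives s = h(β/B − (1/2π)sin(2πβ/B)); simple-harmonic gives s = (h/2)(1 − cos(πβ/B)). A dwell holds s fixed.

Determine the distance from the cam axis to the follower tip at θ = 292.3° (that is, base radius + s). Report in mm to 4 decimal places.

seg 1 [0°–289°] dwell: s stays 0.0000
seg 2 [289°–315.5°] uniform, h=25: θ=292.3° here. β=3.3, B=26.5. 25·3.3/26.5 = 3.1132 → s = 3.1132
radial distance = base radius + s = 33 + 3.1132 = 36.1132

36.1132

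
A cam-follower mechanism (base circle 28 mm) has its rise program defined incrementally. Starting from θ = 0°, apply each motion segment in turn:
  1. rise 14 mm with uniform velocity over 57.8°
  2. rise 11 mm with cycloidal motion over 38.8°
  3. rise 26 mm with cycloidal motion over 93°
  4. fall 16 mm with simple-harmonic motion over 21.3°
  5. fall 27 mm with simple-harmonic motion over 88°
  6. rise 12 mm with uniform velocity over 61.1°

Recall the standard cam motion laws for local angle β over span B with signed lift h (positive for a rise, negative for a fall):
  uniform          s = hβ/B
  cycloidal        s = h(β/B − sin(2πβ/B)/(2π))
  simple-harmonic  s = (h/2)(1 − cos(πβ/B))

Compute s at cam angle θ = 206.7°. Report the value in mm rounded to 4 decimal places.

seg 1 [0°–57.8°] uniform, h=14: full span → s += 14 → s = 14.0000
seg 2 [57.8°–96.6°] cycloidal, h=11: full span → s += 11 → s = 25.0000
seg 3 [96.6°–189.6°] cycloidal, h=26: full span → s += 26 → s = 51.0000
seg 4 [189.6°–210.9°] simple-harmonic, h=-16: θ=206.7° here. β=17.1, B=21.3. -16/2·(1 − cos(π·0.8028)) = -14.5135 → s = 36.4865

36.4865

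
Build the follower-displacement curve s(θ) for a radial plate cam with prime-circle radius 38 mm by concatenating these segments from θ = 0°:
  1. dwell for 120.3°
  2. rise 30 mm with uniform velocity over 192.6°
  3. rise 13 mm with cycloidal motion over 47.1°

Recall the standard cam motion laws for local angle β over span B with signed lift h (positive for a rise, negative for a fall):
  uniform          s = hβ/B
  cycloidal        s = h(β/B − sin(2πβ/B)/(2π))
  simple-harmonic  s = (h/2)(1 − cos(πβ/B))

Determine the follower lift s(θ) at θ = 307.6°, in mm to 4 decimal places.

seg 1 [0°–120.3°] dwell: s stays 0.0000
seg 2 [120.3°–312.9°] uniform, h=30: θ=307.6° here. β=187.3, B=192.6. 30·187.3/192.6 = 29.1745 → s = 29.1745

29.1745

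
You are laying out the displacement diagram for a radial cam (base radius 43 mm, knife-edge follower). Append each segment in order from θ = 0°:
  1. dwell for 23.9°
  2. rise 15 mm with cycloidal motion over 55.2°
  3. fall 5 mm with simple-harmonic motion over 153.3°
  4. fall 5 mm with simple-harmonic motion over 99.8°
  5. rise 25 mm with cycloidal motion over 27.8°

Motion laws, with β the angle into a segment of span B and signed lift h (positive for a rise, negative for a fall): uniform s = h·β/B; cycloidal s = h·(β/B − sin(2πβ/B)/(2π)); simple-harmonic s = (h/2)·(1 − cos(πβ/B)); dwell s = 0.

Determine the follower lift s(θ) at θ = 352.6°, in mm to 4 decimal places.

seg 1 [0°–23.9°] dwell: s stays 0.0000
seg 2 [23.9°–79.1°] cycloidal, h=15: full span → s += 15 → s = 15.0000
seg 3 [79.1°–232.4°] simple-harmonic, h=-5: full span → s += -5 → s = 10.0000
seg 4 [232.4°–332.2°] simple-harmonic, h=-5: full span → s += -5 → s = 5.0000
seg 5 [332.2°–360°] cycloidal, h=25: θ=352.6° here. β=20.4, B=27.8. 25·(0.7338 − sin(2π·0.7338)/(2π)) = 22.3036 → s = 27.3036

27.3036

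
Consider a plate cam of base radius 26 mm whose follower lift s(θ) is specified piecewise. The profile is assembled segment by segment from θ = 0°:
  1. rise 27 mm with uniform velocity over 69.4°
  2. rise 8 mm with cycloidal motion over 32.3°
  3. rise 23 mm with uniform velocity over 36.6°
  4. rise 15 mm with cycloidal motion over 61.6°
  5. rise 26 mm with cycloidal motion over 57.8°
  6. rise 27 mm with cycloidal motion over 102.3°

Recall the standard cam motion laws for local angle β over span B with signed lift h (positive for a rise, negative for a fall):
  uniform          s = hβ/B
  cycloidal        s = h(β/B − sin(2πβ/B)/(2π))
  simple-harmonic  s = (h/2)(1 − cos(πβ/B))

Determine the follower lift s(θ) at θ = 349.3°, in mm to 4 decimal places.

seg 1 [0°–69.4°] uniform, h=27: full span → s += 27 → s = 27.0000
seg 2 [69.4°–101.7°] cycloidal, h=8: full span → s += 8 → s = 35.0000
seg 3 [101.7°–138.3°] uniform, h=23: full span → s += 23 → s = 58.0000
seg 4 [138.3°–199.9°] cycloidal, h=15: full span → s += 15 → s = 73.0000
seg 5 [199.9°–257.7°] cycloidal, h=26: full span → s += 26 → s = 99.0000
seg 6 [257.7°–360°] cycloidal, h=27: θ=349.3° here. β=91.6, B=102.3. 27·(0.8954 − sin(2π·0.8954)/(2π)) = 26.8011 → s = 125.8011

125.8011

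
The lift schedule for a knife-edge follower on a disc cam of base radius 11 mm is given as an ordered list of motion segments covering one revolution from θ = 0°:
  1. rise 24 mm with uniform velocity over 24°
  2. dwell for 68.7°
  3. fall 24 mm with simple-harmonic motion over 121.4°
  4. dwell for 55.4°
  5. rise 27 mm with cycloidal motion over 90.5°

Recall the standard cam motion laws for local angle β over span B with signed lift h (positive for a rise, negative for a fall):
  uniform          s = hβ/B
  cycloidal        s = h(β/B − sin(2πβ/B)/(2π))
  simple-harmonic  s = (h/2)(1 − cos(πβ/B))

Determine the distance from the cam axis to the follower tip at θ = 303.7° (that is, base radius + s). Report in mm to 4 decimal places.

seg 1 [0°–24°] uniform, h=24: full span → s += 24 → s = 24.0000
seg 2 [24°–92.7°] dwell: s stays 24.0000
seg 3 [92.7°–214.1°] simple-harmonic, h=-24: full span → s += -24 → s = 0.0000
seg 4 [214.1°–269.5°] dwell: s stays 0.0000
seg 5 [269.5°–360°] cycloidal, h=27: θ=303.7° here. β=34.2, B=90.5. 27·(0.3779 − sin(2π·0.3779)/(2π)) = 7.2206 → s = 7.2206
radial distance = base radius + s = 11 + 7.2206 = 18.2206

18.2206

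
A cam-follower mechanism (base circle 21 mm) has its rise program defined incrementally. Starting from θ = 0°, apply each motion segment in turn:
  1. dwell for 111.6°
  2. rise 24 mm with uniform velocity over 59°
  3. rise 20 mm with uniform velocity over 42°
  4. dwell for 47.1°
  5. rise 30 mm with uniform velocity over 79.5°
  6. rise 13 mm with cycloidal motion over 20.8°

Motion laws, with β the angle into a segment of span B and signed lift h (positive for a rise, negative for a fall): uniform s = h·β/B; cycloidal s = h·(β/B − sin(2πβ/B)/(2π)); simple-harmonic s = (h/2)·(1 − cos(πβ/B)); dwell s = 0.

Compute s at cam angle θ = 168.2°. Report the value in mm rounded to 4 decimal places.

seg 1 [0°–111.6°] dwell: s stays 0.0000
seg 2 [111.6°–170.6°] uniform, h=24: θ=168.2° here. β=56.6, B=59. 24·56.6/59 = 23.0237 → s = 23.0237

23.0237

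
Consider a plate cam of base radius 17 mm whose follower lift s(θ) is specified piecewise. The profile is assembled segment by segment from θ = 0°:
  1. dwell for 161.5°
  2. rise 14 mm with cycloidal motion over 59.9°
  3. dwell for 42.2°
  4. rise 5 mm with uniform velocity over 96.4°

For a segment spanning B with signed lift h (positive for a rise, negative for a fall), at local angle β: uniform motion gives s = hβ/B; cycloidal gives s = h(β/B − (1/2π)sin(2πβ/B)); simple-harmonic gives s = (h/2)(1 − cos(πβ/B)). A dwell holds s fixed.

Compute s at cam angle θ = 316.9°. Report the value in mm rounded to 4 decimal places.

seg 1 [0°–161.5°] dwell: s stays 0.0000
seg 2 [161.5°–221.4°] cycloidal, h=14: full span → s += 14 → s = 14.0000
seg 3 [221.4°–263.6°] dwell: s stays 14.0000
seg 4 [263.6°–360°] uniform, h=5: θ=316.9° here. β=53.3, B=96.4. 5·53.3/96.4 = 2.7645 → s = 16.7645

16.7645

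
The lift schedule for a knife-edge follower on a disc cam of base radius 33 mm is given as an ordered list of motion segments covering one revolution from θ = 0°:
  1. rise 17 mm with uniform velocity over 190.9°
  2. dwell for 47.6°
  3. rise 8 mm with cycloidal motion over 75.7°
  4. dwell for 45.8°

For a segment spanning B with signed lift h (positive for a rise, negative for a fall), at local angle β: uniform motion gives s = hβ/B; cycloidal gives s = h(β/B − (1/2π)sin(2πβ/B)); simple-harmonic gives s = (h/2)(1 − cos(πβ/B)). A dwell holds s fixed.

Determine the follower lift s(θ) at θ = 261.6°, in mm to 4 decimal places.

seg 1 [0°–190.9°] uniform, h=17: full span → s += 17 → s = 17.0000
seg 2 [190.9°–238.5°] dwell: s stays 17.0000
seg 3 [238.5°–314.2°] cycloidal, h=8: θ=261.6° here. β=23.1, B=75.7. 8·(0.3052 − sin(2π·0.3052)/(2π)) = 1.2437 → s = 18.2437

18.2437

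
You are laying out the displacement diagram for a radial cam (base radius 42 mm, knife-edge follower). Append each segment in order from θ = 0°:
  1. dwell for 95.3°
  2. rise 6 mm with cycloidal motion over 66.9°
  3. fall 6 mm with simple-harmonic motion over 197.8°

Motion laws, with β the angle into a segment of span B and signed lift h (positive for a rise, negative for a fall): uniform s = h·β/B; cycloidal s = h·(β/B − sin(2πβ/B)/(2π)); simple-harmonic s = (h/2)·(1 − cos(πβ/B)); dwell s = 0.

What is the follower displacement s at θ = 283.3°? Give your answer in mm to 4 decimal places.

seg 1 [0°–95.3°] dwell: s stays 0.0000
seg 2 [95.3°–162.2°] cycloidal, h=6: full span → s += 6 → s = 6.0000
seg 3 [162.2°–360°] simple-harmonic, h=-6: θ=283.3° here. β=121.1, B=197.8. -6/2·(1 − cos(π·0.6122)) = -4.0360 → s = 1.9640

1.9640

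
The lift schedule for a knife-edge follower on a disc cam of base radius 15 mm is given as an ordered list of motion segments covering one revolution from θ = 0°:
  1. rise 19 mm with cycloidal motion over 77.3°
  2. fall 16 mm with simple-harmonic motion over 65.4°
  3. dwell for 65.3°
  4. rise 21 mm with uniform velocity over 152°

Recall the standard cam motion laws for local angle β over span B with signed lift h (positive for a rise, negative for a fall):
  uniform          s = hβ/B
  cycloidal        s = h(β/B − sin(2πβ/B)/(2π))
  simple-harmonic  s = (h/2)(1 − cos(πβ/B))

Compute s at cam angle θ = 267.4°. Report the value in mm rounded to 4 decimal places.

seg 1 [0°–77.3°] cycloidal, h=19: full span → s += 19 → s = 19.0000
seg 2 [77.3°–142.7°] simple-harmonic, h=-16: full span → s += -16 → s = 3.0000
seg 3 [142.7°–208°] dwell: s stays 3.0000
seg 4 [208°–360°] uniform, h=21: θ=267.4° here. β=59.4, B=152. 21·59.4/152 = 8.2066 → s = 11.2066

11.2066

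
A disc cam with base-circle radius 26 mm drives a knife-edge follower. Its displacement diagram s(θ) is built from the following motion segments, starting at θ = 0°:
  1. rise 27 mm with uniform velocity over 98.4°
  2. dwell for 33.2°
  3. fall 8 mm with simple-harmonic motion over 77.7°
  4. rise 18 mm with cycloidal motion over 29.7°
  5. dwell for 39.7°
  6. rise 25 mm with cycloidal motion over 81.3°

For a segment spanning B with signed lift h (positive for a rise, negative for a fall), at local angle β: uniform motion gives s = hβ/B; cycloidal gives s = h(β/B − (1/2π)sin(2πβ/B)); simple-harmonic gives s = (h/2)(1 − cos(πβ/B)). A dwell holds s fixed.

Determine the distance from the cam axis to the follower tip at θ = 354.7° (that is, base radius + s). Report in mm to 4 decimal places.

seg 1 [0°–98.4°] uniform, h=27: full span → s += 27 → s = 27.0000
seg 2 [98.4°–131.6°] dwell: s stays 27.0000
seg 3 [131.6°–209.3°] simple-harmonic, h=-8: full span → s += -8 → s = 19.0000
seg 4 [209.3°–239°] cycloidal, h=18: full span → s += 18 → s = 37.0000
seg 5 [239°–278.7°] dwell: s stays 37.0000
seg 6 [278.7°–360°] cycloidal, h=25: θ=354.7° here. β=76, B=81.3. 25·(0.9348 − sin(2π·0.9348)/(2π)) = 24.9548 → s = 61.9548
radial distance = base radius + s = 26 + 61.9548 = 87.9548

87.9548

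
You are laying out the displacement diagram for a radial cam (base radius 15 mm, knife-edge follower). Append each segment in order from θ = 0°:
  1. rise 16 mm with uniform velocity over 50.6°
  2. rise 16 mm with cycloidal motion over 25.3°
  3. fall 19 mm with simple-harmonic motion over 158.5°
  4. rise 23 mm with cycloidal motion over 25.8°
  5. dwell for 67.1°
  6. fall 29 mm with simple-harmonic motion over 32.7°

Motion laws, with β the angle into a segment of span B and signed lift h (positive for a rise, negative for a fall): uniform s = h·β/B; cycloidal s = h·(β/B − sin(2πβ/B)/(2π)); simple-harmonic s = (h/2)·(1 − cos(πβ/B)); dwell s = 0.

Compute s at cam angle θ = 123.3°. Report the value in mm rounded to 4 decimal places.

seg 1 [0°–50.6°] uniform, h=16: full span → s += 16 → s = 16.0000
seg 2 [50.6°–75.9°] cycloidal, h=16: full span → s += 16 → s = 32.0000
seg 3 [75.9°–234.4°] simple-harmonic, h=-19: θ=123.3° here. β=47.4, B=158.5. -19/2·(1 − cos(π·0.2991)) = -3.8932 → s = 28.1068

28.1068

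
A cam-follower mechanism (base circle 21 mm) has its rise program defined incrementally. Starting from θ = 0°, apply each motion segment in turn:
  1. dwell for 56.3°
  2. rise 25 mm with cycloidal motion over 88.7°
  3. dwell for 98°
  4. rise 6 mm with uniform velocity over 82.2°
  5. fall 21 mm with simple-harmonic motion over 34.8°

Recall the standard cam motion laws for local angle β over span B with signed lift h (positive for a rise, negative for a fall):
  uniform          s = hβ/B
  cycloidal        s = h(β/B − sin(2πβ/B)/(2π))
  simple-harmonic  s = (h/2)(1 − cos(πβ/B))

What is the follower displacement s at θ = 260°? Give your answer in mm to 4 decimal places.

seg 1 [0°–56.3°] dwell: s stays 0.0000
seg 2 [56.3°–145°] cycloidal, h=25: full span → s += 25 → s = 25.0000
seg 3 [145°–243°] dwell: s stays 25.0000
seg 4 [243°–325.2°] uniform, h=6: θ=260° here. β=17, B=82.2. 6·17/82.2 = 1.2409 → s = 26.2409

26.2409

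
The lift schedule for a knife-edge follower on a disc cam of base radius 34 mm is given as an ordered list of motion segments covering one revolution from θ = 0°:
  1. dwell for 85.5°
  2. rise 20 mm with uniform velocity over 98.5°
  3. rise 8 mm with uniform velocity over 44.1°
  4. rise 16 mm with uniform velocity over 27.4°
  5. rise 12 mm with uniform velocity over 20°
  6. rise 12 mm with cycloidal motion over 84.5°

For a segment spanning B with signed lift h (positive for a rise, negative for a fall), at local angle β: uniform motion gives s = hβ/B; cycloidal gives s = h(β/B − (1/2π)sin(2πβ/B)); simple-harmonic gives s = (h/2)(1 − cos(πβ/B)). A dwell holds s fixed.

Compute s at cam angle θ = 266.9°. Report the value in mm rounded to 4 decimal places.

seg 1 [0°–85.5°] dwell: s stays 0.0000
seg 2 [85.5°–184°] uniform, h=20: full span → s += 20 → s = 20.0000
seg 3 [184°–228.1°] uniform, h=8: full span → s += 8 → s = 28.0000
seg 4 [228.1°–255.5°] uniform, h=16: full span → s += 16 → s = 44.0000
seg 5 [255.5°–275.5°] uniform, h=12: θ=266.9° here. β=11.4, B=20. 12·11.4/20 = 6.8400 → s = 50.8400

50.8400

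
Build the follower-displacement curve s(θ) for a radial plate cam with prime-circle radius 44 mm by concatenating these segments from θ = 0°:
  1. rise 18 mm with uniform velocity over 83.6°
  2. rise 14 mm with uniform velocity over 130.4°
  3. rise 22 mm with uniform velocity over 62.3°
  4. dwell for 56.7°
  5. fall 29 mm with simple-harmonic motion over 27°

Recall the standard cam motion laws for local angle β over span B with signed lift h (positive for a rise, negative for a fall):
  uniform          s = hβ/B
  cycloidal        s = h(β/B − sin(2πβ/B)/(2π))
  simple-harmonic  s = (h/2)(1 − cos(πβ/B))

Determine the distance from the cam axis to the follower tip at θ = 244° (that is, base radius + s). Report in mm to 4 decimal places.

seg 1 [0°–83.6°] uniform, h=18: full span → s += 18 → s = 18.0000
seg 2 [83.6°–214°] uniform, h=14: full span → s += 14 → s = 32.0000
seg 3 [214°–276.3°] uniform, h=22: θ=244° here. β=30, B=62.3. 22·30/62.3 = 10.5939 → s = 42.5939
radial distance = base radius + s = 44 + 42.5939 = 86.5939

86.5939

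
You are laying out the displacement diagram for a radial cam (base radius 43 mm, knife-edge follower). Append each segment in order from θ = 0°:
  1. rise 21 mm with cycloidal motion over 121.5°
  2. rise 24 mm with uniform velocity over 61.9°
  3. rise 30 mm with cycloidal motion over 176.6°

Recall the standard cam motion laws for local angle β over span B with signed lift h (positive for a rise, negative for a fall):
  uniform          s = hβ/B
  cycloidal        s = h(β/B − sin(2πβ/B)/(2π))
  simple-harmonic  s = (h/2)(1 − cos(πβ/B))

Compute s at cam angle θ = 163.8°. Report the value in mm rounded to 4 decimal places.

seg 1 [0°–121.5°] cycloidal, h=21: full span → s += 21 → s = 21.0000
seg 2 [121.5°–183.4°] uniform, h=24: θ=163.8° here. β=42.3, B=61.9. 24·42.3/61.9 = 16.4006 → s = 37.4006

37.4006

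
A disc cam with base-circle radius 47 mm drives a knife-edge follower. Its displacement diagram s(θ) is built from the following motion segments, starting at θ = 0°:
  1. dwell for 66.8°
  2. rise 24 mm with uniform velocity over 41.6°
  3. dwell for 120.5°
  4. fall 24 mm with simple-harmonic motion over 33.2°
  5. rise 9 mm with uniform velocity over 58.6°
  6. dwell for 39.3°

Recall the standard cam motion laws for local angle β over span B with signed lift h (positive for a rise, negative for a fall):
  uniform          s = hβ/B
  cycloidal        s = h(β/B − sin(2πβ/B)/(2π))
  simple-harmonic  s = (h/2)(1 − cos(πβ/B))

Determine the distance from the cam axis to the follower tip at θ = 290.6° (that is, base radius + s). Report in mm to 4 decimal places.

seg 1 [0°–66.8°] dwell: s stays 0.0000
seg 2 [66.8°–108.4°] uniform, h=24: full span → s += 24 → s = 24.0000
seg 3 [108.4°–228.9°] dwell: s stays 24.0000
seg 4 [228.9°–262.1°] simple-harmonic, h=-24: full span → s += -24 → s = 0.0000
seg 5 [262.1°–320.7°] uniform, h=9: θ=290.6° here. β=28.5, B=58.6. 9·28.5/58.6 = 4.3771 → s = 4.3771
radial distance = base radius + s = 47 + 4.3771 = 51.3771

51.3771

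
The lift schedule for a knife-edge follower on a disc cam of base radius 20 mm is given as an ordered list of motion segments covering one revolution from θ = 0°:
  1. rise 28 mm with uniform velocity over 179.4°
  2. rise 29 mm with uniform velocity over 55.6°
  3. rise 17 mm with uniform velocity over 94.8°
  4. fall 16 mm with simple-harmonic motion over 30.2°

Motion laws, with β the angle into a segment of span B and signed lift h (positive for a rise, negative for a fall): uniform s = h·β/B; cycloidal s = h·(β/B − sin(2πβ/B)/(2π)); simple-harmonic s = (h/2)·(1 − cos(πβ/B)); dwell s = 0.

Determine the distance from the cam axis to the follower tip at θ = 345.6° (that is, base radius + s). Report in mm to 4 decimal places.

seg 1 [0°–179.4°] uniform, h=28: full span → s += 28 → s = 28.0000
seg 2 [179.4°–235°] uniform, h=29: full span → s += 29 → s = 57.0000
seg 3 [235°–329.8°] uniform, h=17: full span → s += 17 → s = 74.0000
seg 4 [329.8°–360°] simple-harmonic, h=-16: θ=345.6° here. β=15.8, B=30.2. -16/2·(1 − cos(π·0.5232)) = -8.5820 → s = 65.4180
radial distance = base radius + s = 20 + 65.4180 = 85.4180

85.4180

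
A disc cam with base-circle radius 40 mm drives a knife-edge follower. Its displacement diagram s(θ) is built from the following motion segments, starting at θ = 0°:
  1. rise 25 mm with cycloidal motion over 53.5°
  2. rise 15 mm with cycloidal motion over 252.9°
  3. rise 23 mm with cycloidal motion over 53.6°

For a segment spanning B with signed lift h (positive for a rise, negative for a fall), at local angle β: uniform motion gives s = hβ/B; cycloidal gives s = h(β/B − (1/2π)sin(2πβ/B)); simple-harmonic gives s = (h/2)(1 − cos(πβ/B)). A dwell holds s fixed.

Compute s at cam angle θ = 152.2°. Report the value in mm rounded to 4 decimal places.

seg 1 [0°–53.5°] cycloidal, h=25: full span → s += 25 → s = 25.0000
seg 2 [53.5°–306.4°] cycloidal, h=15: θ=152.2° here. β=98.7, B=252.9. 15·(0.3903 − sin(2π·0.3903)/(2π)) = 4.3355 → s = 29.3355

29.3355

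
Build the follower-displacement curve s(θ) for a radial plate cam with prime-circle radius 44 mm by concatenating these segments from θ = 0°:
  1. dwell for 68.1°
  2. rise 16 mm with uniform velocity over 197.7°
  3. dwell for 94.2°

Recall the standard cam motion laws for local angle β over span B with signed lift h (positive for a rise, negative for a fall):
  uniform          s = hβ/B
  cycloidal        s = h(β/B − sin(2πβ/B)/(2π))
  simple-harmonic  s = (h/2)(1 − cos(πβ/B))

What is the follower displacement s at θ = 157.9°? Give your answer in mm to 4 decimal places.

seg 1 [0°–68.1°] dwell: s stays 0.0000
seg 2 [68.1°–265.8°] uniform, h=16: θ=157.9° here. β=89.8, B=197.7. 16·89.8/197.7 = 7.2676 → s = 7.2676

7.2676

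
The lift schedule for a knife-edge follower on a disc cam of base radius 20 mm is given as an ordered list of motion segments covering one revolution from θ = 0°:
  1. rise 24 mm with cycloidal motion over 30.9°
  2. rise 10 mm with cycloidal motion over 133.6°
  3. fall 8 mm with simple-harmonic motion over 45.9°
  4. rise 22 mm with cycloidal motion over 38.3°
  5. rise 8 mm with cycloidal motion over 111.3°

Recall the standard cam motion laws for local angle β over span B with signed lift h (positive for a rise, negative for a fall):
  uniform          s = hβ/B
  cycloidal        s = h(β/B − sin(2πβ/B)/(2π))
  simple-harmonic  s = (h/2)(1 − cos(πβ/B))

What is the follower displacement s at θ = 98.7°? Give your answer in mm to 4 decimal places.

seg 1 [0°–30.9°] cycloidal, h=24: full span → s += 24 → s = 24.0000
seg 2 [30.9°–164.5°] cycloidal, h=10: θ=98.7° here. β=67.8, B=133.6. 10·(0.5075 − sin(2π·0.5075)/(2π)) = 5.1497 → s = 29.1497

29.1497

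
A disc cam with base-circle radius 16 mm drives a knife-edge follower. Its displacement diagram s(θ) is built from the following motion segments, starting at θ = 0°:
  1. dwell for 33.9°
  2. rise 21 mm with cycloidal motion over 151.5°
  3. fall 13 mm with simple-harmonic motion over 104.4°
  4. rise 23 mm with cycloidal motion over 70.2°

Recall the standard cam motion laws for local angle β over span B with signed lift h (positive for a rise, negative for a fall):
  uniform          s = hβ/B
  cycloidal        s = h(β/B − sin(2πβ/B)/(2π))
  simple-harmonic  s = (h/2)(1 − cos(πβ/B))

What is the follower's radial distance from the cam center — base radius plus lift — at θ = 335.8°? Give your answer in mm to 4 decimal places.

seg 1 [0°–33.9°] dwell: s stays 0.0000
seg 2 [33.9°–185.4°] cycloidal, h=21: full span → s += 21 → s = 21.0000
seg 3 [185.4°–289.8°] simple-harmonic, h=-13: full span → s += -13 → s = 8.0000
seg 4 [289.8°–360°] cycloidal, h=23: θ=335.8° here. β=46, B=70.2. 23·(0.6553 − sin(2π·0.6553)/(2π)) = 18.1023 → s = 26.1023
radial distance = base radius + s = 16 + 26.1023 = 42.1023

42.1023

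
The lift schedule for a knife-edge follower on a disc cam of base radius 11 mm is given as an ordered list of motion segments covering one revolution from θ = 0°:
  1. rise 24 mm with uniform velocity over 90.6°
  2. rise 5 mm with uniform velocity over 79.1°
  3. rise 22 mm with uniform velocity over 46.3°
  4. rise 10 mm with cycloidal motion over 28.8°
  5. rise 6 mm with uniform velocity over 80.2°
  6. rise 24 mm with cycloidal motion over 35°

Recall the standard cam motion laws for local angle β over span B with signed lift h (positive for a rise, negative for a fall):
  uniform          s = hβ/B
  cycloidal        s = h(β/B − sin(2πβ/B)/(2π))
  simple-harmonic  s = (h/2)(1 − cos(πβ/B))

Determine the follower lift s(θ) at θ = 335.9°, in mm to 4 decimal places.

seg 1 [0°–90.6°] uniform, h=24: full span → s += 24 → s = 24.0000
seg 2 [90.6°–169.7°] uniform, h=5: full span → s += 5 → s = 29.0000
seg 3 [169.7°–216°] uniform, h=22: full span → s += 22 → s = 51.0000
seg 4 [216°–244.8°] cycloidal, h=10: full span → s += 10 → s = 61.0000
seg 5 [244.8°–325°] uniform, h=6: full span → s += 6 → s = 67.0000
seg 6 [325°–360°] cycloidal, h=24: θ=335.9° here. β=10.9, B=35. 24·(0.3114 − sin(2π·0.3114)/(2π)) = 3.9356 → s = 70.9356

70.9356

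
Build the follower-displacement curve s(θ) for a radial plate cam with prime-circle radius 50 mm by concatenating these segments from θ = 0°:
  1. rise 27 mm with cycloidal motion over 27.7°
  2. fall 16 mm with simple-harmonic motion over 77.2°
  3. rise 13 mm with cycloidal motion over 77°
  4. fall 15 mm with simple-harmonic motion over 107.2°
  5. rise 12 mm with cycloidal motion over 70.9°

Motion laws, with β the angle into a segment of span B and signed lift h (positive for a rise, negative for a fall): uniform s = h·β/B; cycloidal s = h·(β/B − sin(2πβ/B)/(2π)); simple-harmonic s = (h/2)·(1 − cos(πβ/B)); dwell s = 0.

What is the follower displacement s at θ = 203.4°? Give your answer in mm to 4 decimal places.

seg 1 [0°–27.7°] cycloidal, h=27: full span → s += 27 → s = 27.0000
seg 2 [27.7°–104.9°] simple-harmonic, h=-16: full span → s += -16 → s = 11.0000
seg 3 [104.9°–181.9°] cycloidal, h=13: full span → s += 13 → s = 24.0000
seg 4 [181.9°–289.1°] simple-harmonic, h=-15: θ=203.4° here. β=21.5, B=107.2. -15/2·(1 − cos(π·0.2006)) = -1.4401 → s = 22.5599

22.5599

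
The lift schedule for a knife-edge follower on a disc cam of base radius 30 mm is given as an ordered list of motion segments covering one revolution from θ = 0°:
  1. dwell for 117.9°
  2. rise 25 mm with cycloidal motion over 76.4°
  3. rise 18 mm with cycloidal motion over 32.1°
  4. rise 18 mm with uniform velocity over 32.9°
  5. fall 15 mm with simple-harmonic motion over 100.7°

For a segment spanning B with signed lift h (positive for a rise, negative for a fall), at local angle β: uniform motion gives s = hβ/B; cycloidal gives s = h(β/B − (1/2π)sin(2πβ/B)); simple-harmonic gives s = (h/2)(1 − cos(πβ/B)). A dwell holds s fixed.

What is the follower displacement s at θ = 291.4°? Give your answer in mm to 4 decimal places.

seg 1 [0°–117.9°] dwell: s stays 0.0000
seg 2 [117.9°–194.3°] cycloidal, h=25: full span → s += 25 → s = 25.0000
seg 3 [194.3°–226.4°] cycloidal, h=18: full span → s += 18 → s = 43.0000
seg 4 [226.4°–259.3°] uniform, h=18: full span → s += 18 → s = 61.0000
seg 5 [259.3°–360°] simple-harmonic, h=-15: θ=291.4° here. β=32.1, B=100.7. -15/2·(1 − cos(π·0.3188)) = -3.4568 → s = 57.5432

57.5432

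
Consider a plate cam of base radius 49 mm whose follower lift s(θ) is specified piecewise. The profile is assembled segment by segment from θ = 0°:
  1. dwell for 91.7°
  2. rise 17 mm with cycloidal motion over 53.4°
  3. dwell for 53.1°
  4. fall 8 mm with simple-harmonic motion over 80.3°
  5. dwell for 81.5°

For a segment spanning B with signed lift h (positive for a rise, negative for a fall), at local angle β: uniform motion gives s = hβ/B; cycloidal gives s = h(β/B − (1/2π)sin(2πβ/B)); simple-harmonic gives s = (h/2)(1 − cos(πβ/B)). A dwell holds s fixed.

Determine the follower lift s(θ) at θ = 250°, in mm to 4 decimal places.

seg 1 [0°–91.7°] dwell: s stays 0.0000
seg 2 [91.7°–145.1°] cycloidal, h=17: full span → s += 17 → s = 17.0000
seg 3 [145.1°–198.2°] dwell: s stays 17.0000
seg 4 [198.2°–278.5°] simple-harmonic, h=-8: θ=250° here. β=51.8, B=80.3. -8/2·(1 − cos(π·0.6451)) = -5.7607 → s = 11.2393

11.2393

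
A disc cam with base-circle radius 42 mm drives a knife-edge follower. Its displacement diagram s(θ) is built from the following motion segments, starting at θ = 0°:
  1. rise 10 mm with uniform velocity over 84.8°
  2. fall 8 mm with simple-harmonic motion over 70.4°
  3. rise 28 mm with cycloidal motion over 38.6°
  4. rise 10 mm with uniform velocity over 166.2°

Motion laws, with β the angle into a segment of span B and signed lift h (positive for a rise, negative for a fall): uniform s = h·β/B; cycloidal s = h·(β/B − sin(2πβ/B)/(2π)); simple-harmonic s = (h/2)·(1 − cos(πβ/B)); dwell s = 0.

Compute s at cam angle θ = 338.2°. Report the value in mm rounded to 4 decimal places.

seg 1 [0°–84.8°] uniform, h=10: full span → s += 10 → s = 10.0000
seg 2 [84.8°–155.2°] simple-harmonic, h=-8: full span → s += -8 → s = 2.0000
seg 3 [155.2°–193.8°] cycloidal, h=28: full span → s += 28 → s = 30.0000
seg 4 [193.8°–360°] uniform, h=10: θ=338.2° here. β=144.4, B=166.2. 10·144.4/166.2 = 8.6883 → s = 38.6883

38.6883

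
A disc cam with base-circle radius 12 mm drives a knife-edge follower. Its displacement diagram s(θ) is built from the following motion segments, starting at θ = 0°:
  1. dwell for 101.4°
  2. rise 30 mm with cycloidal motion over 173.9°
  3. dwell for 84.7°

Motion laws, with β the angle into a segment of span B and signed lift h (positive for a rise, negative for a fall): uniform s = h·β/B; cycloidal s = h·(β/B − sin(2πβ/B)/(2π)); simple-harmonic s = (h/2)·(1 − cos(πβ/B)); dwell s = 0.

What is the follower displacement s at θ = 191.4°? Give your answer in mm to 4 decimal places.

seg 1 [0°–101.4°] dwell: s stays 0.0000
seg 2 [101.4°–275.3°] cycloidal, h=30: θ=191.4° here. β=90, B=173.9. 30·(0.5175 − sin(2π·0.5175)/(2π)) = 16.0513 → s = 16.0513

16.0513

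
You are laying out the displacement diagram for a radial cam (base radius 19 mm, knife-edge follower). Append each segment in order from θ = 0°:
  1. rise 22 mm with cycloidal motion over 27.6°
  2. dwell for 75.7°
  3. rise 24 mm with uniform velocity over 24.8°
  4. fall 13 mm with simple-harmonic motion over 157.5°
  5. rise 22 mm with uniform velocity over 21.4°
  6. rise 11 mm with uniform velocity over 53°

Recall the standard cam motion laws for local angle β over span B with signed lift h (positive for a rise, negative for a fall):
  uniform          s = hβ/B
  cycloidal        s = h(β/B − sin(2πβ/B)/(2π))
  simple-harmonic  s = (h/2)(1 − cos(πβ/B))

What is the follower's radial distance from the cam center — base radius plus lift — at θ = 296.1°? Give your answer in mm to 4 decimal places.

seg 1 [0°–27.6°] cycloidal, h=22: full span → s += 22 → s = 22.0000
seg 2 [27.6°–103.3°] dwell: s stays 22.0000
seg 3 [103.3°–128.1°] uniform, h=24: full span → s += 24 → s = 46.0000
seg 4 [128.1°–285.6°] simple-harmonic, h=-13: full span → s += -13 → s = 33.0000
seg 5 [285.6°–307°] uniform, h=22: θ=296.1° here. β=10.5, B=21.4. 22·10.5/21.4 = 10.7944 → s = 43.7944
radial distance = base radius + s = 19 + 43.7944 = 62.7944

62.7944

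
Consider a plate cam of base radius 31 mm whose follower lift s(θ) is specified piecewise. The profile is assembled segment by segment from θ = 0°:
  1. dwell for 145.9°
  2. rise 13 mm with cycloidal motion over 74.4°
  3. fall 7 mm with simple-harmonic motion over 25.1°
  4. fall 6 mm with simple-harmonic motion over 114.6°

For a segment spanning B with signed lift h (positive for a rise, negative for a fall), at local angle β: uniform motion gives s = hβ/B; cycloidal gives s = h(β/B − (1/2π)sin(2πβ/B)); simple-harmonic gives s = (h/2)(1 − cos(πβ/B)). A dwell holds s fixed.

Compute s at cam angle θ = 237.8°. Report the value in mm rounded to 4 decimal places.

seg 1 [0°–145.9°] dwell: s stays 0.0000
seg 2 [145.9°–220.3°] cycloidal, h=13: full span → s += 13 → s = 13.0000
seg 3 [220.3°–245.4°] simple-harmonic, h=-7: θ=237.8° here. β=17.5, B=25.1. -7/2·(1 − cos(π·0.6972)) = -5.5324 → s = 7.4676

7.4676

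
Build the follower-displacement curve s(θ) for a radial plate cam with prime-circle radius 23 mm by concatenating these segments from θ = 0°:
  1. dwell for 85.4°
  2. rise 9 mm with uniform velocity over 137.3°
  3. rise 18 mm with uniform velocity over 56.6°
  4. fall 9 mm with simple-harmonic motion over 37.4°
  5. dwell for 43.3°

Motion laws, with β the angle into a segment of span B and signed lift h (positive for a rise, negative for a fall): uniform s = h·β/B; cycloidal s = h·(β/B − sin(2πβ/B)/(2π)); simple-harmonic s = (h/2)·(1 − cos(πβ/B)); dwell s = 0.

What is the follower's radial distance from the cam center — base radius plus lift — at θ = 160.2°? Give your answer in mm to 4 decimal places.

seg 1 [0°–85.4°] dwell: s stays 0.0000
seg 2 [85.4°–222.7°] uniform, h=9: θ=160.2° here. β=74.8, B=137.3. 9·74.8/137.3 = 4.9031 → s = 4.9031
radial distance = base radius + s = 23 + 4.9031 = 27.9031

27.9031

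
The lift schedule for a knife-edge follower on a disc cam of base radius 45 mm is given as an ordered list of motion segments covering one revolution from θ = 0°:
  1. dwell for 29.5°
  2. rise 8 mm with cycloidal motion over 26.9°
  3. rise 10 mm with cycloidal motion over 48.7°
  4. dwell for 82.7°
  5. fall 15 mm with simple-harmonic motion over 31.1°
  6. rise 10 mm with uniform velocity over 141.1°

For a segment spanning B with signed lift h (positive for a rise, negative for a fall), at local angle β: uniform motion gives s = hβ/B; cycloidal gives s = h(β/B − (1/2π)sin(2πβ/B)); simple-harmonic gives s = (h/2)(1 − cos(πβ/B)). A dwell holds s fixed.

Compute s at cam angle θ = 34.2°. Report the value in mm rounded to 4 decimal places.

seg 1 [0°–29.5°] dwell: s stays 0.0000
seg 2 [29.5°–56.4°] cycloidal, h=8: θ=34.2° here. β=4.7, B=26.9. 8·(0.1747 − sin(2π·0.1747)/(2π)) = 0.2643 → s = 0.2643

0.2643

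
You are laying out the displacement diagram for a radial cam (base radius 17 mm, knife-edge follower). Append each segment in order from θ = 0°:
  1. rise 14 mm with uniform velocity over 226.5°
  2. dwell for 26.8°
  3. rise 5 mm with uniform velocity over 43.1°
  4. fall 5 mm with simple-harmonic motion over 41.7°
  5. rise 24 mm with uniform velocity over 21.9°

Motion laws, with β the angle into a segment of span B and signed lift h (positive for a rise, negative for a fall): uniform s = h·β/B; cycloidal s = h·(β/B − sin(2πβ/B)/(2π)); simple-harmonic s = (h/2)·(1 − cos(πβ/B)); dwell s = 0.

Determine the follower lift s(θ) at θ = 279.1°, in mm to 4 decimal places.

seg 1 [0°–226.5°] uniform, h=14: full span → s += 14 → s = 14.0000
seg 2 [226.5°–253.3°] dwell: s stays 14.0000
seg 3 [253.3°–296.4°] uniform, h=5: θ=279.1° here. β=25.8, B=43.1. 5·25.8/43.1 = 2.9930 → s = 16.9930

16.9930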